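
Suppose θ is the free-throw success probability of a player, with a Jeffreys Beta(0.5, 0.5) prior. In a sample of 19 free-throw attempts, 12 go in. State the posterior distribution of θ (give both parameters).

The binomial likelihood is conjugate to the Beta prior: with 12 successes and 7 failures, the posterior is Beta(0.5+12, 0.5+7) = Beta(12.5, 7.5).

Posterior: Beta(12.5, 7.5)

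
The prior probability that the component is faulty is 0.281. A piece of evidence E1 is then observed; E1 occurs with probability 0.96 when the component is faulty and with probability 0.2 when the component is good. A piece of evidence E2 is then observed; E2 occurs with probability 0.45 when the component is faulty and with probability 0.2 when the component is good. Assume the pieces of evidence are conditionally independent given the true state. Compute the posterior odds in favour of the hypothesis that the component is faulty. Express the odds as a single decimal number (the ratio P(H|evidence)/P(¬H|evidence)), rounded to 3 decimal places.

Posterior odds ≈ 4.221

Prior odds = 0.281/(1−0.281) = 0.39082.
Likelihood ratio for E1 = 0.96/0.2 = 4.8000.
Likelihood ratio for E2 = 0.45/0.2 = 2.2500.
Posterior odds = prior odds × LR₁ × LR₂ = 4.2209.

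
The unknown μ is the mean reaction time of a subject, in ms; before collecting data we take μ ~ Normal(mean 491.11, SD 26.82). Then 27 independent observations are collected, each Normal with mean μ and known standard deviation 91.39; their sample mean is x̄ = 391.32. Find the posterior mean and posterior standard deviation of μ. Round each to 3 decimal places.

Prior precision 1/τ₀² = 1/26.82² = 0.00139022; data precision n/σ² = 27/91.39² = 0.00323271.
Posterior precision = 0.00139022 + 0.00323271 = 0.00462292, giving posterior SD = 1/√0.00462292 = 14.708.
Posterior mean = (0.00139022·491.11 + 0.00323271·391.32) / 0.00462292 = 421.329.

Posterior mean ≈ 421.329; posterior SD ≈ 14.708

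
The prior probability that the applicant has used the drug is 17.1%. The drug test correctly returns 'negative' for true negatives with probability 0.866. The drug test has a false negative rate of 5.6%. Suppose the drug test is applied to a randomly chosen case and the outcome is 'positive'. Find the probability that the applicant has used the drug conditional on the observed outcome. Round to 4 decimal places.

Write H for 'the applicant has used the drug'. Prior odds H:¬H = 0.171/0.829 = 0.20627. For the 'positive' outcome, the likelihood ratio is 0.944/0.134 = 7.0448.
Posterior odds = 0.20627 × 7.0448 = 1.4531, so P(H|E) = 1.4531/(1+1.4531) = 0.5924.

P(H | E) ≈ 0.5924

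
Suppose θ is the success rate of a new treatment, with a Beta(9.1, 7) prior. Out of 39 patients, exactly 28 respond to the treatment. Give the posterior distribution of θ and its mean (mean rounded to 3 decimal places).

Posterior: Beta(37.1, 18); mean ≈ 0.673

The binomial likelihood is conjugate to the Beta prior: with 28 successes and 11 failures, the posterior is Beta(9.1+28, 7+11) = Beta(37.1, 18).
E[θ | data] = 37.1/(37.1+18) = 0.673.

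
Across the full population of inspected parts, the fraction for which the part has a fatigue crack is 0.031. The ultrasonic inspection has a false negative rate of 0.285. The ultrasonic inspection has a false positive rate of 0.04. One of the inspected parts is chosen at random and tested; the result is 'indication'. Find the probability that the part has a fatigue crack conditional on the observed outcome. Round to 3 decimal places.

P(H | E) ≈ 0.364

Let H be the event that the part has a fatigue crack. P(H) = 0.031, so P(¬H) = 0.969. With E the 'indication' result, P(E|H) = 0.715 and P(E|¬H) = 0.04.
P(E) = 0.715·0.031 + 0.04·0.969 = 0.022165 + 0.038760 = 0.060925.
By Bayes' theorem, P(H|E) = 0.022165 / 0.060925 = 0.364.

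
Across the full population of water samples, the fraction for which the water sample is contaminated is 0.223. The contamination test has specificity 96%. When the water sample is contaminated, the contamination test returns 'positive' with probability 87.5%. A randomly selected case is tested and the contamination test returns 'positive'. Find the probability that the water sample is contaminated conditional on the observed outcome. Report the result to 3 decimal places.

P(H | E) ≈ 0.863

Write H for 'the water sample is contaminated'. Prior odds H:¬H = 0.223/0.777 = 0.28700. For the 'positive' outcome, the likelihood ratio is 0.875/0.04 = 21.875.
Posterior odds = 0.28700 × 21.875 = 6.2782, so P(H|E) = 6.2782/(1+6.2782) = 0.863.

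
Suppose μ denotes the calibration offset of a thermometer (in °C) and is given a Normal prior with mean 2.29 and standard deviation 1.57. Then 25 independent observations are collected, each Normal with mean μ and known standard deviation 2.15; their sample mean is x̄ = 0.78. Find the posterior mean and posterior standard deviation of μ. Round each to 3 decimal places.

Posterior mean ≈ 0.885; posterior SD ≈ 0.415

With known σ, the Normal prior is conjugate. Weight on the data is w = (n/σ²)/(n/σ² + 1/τ₀²) = 5.40833/(5.40833+0.405696) = 0.93022.
Posterior mean = w·x̄ + (1−w)·μ₀ = 0.93022·0.78 + 0.069779·2.29 = 0.885. Posterior variance = 1/(5.40833+0.405696) = 0.171998, so SD = 0.415.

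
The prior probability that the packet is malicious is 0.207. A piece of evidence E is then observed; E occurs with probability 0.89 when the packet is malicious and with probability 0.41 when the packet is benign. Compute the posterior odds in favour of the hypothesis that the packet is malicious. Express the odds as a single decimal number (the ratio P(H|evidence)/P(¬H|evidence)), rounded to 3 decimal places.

Posterior odds ≈ 0.567

Prior odds = 0.207/(1−0.207) = 0.26103. In log-odds, ln(0.26103) = -1.3431.
Add log likelihood ratio: ln(2.1707) = 0.77506.
Posterior log-odds = -0.56804, so posterior odds = exp(-0.56804) = 0.56663.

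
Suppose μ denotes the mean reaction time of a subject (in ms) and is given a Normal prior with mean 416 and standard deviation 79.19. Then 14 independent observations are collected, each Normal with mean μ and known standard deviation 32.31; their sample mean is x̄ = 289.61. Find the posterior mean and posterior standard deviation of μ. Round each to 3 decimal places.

Prior precision 1/τ₀² = 1/79.19² = 0.00015946; data precision n/σ² = 14/32.31² = 0.0134108.
Posterior precision = 0.00015946 + 0.0134108 = 0.0135702, giving posterior SD = 1/√0.0135702 = 8.584.
Posterior mean = (0.00015946·416 + 0.0134108·289.61) / 0.0135702 = 291.095.

Posterior mean ≈ 291.095; posterior SD ≈ 8.584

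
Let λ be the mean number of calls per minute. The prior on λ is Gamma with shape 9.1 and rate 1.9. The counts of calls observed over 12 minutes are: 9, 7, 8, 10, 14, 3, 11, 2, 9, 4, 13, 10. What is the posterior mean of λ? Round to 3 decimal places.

Total count ∑xᵢ = 100 over n = 12 minutes.
Gamma is conjugate to the Poisson likelihood: posterior is Gamma(shape = 9.1+100 = 109.1, rate = 1.9+12 = 13.9).
E[λ | data] = 109.1/13.9 = 7.849.

Posterior mean ≈ 7.849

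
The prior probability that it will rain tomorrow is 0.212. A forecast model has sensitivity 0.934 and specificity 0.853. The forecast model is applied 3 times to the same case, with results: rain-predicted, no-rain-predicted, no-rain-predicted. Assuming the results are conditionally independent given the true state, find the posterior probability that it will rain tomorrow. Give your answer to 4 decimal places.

Posterior P(H) ≈ 0.0101

With H the event that it will rain tomorrow, the joint likelihood of the observed sequence is P(data|H) = 0.934·0.066·0.066 = 0.0040685 and P(data|¬H) = 0.147·0.853·0.853 = 0.10696.
Bayes: P(H|data) = 0.212·0.0040685 / (0.212·0.0040685 + 0.788·0.10696) = 0.00086252/0.085146 = 0.0101.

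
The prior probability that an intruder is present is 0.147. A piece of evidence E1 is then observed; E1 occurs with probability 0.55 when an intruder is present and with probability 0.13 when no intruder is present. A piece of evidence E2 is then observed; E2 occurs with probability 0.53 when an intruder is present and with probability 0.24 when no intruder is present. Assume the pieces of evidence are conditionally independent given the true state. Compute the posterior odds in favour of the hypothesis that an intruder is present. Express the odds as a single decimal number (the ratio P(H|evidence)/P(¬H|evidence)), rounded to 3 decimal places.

Prior odds = 0.147/(1−0.147) = 0.17233. In log-odds, ln(0.17233) = -1.7583.
Add log likelihood ratios: ln(4.2308) + ln(2.2083) = 2.2346.
Posterior log-odds = 0.47629, so posterior odds = exp(0.47629) = 1.6101.

Posterior odds ≈ 1.610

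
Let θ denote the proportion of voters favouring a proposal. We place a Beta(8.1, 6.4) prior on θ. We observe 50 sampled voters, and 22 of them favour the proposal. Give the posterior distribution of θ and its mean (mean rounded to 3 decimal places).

Observing 22 successes and 28 failures updates Beta(8.1, 6.4) by adding the success and failure counts to the two shape parameters: α = 8.1+22 = 30.1, β = 6.4+28 = 34.4.
Posterior mean = α/(α+β) = 30.1/64.5 = 0.467.

Posterior: Beta(30.1, 34.4); mean ≈ 0.467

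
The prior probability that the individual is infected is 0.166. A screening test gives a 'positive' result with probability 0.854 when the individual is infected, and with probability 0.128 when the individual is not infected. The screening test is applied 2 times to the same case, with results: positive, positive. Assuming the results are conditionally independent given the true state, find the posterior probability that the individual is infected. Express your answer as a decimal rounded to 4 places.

Posterior P(H) ≈ 0.8986

Let H be the event that the individual is infected; start with P(H) = 0.166. P('positive'|H) = 0.854, P('positive'|¬H) = 0.128.
Update on result 1 ('positive'): P(H) ← 0.854·0.1660 / (0.854·0.1660 + 0.128·0.8340) = 0.14176/0.24852 = 0.5704.
Update on result 2 ('positive'): P(H) ← 0.854·0.5704 / (0.854·0.5704 + 0.128·0.4296) = 0.48716/0.54214 = 0.8986.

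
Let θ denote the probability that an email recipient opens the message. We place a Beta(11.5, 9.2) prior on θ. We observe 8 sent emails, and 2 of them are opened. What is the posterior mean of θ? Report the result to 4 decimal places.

Posterior mean ≈ 0.4704

Observing 2 successes and 6 failures updates Beta(11.5, 9.2) by adding the success and failure counts to the two shape parameters: α = 11.5+2 = 13.5, β = 9.2+6 = 15.2.
Posterior mean = α/(α+β) = 13.5/28.7 = 0.4704.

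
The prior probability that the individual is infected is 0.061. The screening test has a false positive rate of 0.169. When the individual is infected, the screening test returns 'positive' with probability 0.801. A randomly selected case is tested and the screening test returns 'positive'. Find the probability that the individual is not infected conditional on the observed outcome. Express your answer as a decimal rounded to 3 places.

Write H for 'the individual is infected'. Prior odds H:¬H = 0.061/0.939 = 0.064963. For the 'positive' outcome, the likelihood ratio is 0.801/0.169 = 4.7396.
Posterior odds = 0.064963 × 4.7396 = 0.30790, so P(H|E) = 0.30790/(1+0.30790) = 0.235. Then P(¬H|E) = 1 − 0.235 = 0.765.

P(¬H | E) ≈ 0.765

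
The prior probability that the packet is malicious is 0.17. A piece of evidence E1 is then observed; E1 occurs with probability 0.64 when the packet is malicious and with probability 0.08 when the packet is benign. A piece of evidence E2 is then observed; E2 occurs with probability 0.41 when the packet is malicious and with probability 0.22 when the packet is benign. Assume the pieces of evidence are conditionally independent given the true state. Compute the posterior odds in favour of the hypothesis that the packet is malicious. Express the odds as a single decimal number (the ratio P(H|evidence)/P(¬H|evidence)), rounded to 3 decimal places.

Prior odds = 0.17/(1−0.17) = 0.20482.
Likelihood ratio for E1 = 0.64/0.08 = 8.0000.
Likelihood ratio for E2 = 0.41/0.22 = 1.8636.
Posterior odds = prior odds × LR₁ × LR₂ = 3.0537.

Posterior odds ≈ 3.054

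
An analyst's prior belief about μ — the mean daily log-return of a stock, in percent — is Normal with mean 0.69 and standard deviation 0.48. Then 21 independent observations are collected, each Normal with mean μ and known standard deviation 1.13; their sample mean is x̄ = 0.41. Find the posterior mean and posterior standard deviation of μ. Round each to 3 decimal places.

With known σ, the Normal prior is conjugate. Weight on the data is w = (n/σ²)/(n/σ² + 1/τ₀²) = 16.4461/(16.4461+4.34028) = 0.79120.
Posterior mean = w·x̄ + (1−w)·μ₀ = 0.79120·0.41 + 0.20880·0.69 = 0.468. Posterior variance = 1/(16.4461+4.34028) = 0.0481085, so SD = 0.219.

Posterior mean ≈ 0.468; posterior SD ≈ 0.219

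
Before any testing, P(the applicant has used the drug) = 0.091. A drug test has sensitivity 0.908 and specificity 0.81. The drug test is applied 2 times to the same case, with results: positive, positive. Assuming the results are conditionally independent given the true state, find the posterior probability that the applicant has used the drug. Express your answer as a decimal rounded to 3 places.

Let H be the event that the applicant has used the drug; start with P(H) = 0.091. P('positive'|H) = 0.908, P('positive'|¬H) = 0.19.
Update on result 1 ('positive'): P(H) ← 0.908·0.0910 / (0.908·0.0910 + 0.19·0.9090) = 0.082628/0.25534 = 0.3236.
Update on result 2 ('positive'): P(H) ← 0.908·0.3236 / (0.908·0.3236 + 0.19·0.6764) = 0.29383/0.42235 = 0.6957.

Posterior P(H) ≈ 0.696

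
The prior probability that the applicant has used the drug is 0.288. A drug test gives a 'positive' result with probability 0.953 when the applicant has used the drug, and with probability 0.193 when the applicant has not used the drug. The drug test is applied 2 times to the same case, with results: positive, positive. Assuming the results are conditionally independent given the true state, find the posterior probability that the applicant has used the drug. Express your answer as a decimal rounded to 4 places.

Posterior P(H) ≈ 0.9079

Let H be the event that the applicant has used the drug; start with P(H) = 0.288. P('positive'|H) = 0.953, P('positive'|¬H) = 0.193.
Update on result 1 ('positive'): P(H) ← 0.953·0.2880 / (0.953·0.2880 + 0.193·0.7120) = 0.27446/0.41188 = 0.6664.
Update on result 2 ('positive'): P(H) ← 0.953·0.6664 / (0.953·0.6664 + 0.193·0.3336) = 0.63505/0.69944 = 0.9079.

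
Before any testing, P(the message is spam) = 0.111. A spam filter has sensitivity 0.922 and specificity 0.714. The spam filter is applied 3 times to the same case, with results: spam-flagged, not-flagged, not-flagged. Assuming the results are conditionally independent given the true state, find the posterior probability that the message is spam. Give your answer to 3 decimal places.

Posterior P(H) ≈ 0.005

Let H be the event that the message is spam; start with P(H) = 0.111. P('spam-flagged'|H) = 0.922, P('spam-flagged'|¬H) = 0.286.
Update on result 1 ('spam-flagged'): P(H) ← 0.922·0.1110 / (0.922·0.1110 + 0.286·0.8890) = 0.10234/0.35660 = 0.2870.
Update on result 2 ('not-flagged'): P(H) ← 0.078·0.2870 / (0.078·0.2870 + 0.714·0.7130) = 0.022386/0.53147 = 0.0421.
Update on result 3 ('not-flagged'): P(H) ← 0.078·0.0421 / (0.078·0.0421 + 0.714·0.9579) = 0.0032854/0.68721 = 0.0048.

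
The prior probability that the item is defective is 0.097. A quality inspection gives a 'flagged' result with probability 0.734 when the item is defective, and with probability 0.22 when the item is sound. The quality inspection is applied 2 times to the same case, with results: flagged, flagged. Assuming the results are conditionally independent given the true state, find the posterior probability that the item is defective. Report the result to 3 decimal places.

With H the event that the item is defective, the joint likelihood of the observed sequence is P(data|H) = 0.734·0.734 = 0.53876 and P(data|¬H) = 0.22·0.22 = 0.048400.
Bayes: P(H|data) = 0.097·0.53876 / (0.097·0.53876 + 0.903·0.048400) = 0.052259/0.095965 = 0.5446.

Posterior P(H) ≈ 0.545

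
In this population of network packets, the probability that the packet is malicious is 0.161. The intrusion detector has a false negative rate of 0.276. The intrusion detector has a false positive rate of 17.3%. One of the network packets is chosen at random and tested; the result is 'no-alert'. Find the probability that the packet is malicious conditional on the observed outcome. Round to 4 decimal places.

P(H | E) ≈ 0.0602

Let H be the event that the packet is malicious. P(H) = 0.161, so P(¬H) = 0.839. With E the 'no-alert' result, P(E|H) = 0.276 and P(E|¬H) = 0.827.
P(E) = 0.276·0.161 + 0.827·0.839 = 0.044436 + 0.69385 = 0.73829.
By Bayes' theorem, P(H|E) = 0.044436 / 0.73829 = 0.0602.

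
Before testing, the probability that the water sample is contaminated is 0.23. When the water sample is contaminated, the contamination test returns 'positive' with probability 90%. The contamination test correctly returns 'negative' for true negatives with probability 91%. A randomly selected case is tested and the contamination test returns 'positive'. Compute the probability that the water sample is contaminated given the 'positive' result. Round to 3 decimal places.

P(H | E) ≈ 0.749

Let H be the event that the water sample is contaminated. P(H) = 0.23, so P(¬H) = 0.77. With E the 'positive' result, P(E|H) = 0.9 and P(E|¬H) = 0.09.
P(E) = 0.9·0.23 + 0.09·0.77 = 0.20700 + 0.069300 = 0.27630.
By Bayes' theorem, P(H|E) = 0.20700 / 0.27630 = 0.749.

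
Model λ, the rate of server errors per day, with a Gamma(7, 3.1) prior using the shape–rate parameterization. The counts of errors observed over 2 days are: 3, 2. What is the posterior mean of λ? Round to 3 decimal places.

Total count ∑xᵢ = 5 over n = 2 days.
Gamma is conjugate to the Poisson likelihood: posterior is Gamma(shape = 7+5 = 12, rate = 3.1+2 = 5.1).
E[λ | data] = 12/5.1 = 2.353.

Posterior mean ≈ 2.353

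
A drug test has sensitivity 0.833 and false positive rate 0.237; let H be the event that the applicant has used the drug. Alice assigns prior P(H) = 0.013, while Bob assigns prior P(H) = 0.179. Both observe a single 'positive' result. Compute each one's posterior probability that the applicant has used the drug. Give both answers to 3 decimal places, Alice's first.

P('+'|H) = 0.833, P('+'|¬H) = 0.237.
Alice: numerator 0.833·0.013 = 0.010829; evidence = 0.010829+0.237·0.987 = 0.24475; posterior = 0.044.
Bob: numerator 0.833·0.179 = 0.14911; evidence = 0.14911+0.237·0.821 = 0.34368; posterior = 0.434.

Alice: 0.044; Bob: 0.434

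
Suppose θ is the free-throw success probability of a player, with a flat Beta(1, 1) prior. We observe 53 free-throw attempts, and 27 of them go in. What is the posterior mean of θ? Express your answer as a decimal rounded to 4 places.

Posterior mean ≈ 0.5091

Observing 27 successes and 26 failures updates Beta(1, 1) by adding the success and failure counts to the two shape parameters: α = 1+27 = 28, β = 1+26 = 27.
E[θ | data] = 28/(28+27) = 0.5091.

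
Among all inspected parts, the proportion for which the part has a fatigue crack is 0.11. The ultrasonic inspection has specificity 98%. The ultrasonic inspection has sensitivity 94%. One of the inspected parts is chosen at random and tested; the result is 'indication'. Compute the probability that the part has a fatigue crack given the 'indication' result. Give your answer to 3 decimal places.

P(H | E) ≈ 0.853

Let H be the event that the part has a fatigue crack. P(H) = 0.11, so P(¬H) = 0.89. With E the 'indication' result, P(E|H) = 0.94 and P(E|¬H) = 0.02.
P(E) = 0.94·0.11 + 0.02·0.89 = 0.10340 + 0.017800 = 0.12120.
By Bayes' theorem, P(H|E) = 0.10340 / 0.12120 = 0.853.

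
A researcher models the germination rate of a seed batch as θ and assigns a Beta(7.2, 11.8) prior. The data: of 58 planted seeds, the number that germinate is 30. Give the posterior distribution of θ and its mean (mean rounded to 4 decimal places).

The binomial likelihood is conjugate to the Beta prior: with 30 successes and 28 failures, the posterior is Beta(7.2+30, 11.8+28) = Beta(37.2, 39.8).
Posterior mean = α/(α+β) = 37.2/77 = 0.4831.

Posterior: Beta(37.2, 39.8); mean ≈ 0.4831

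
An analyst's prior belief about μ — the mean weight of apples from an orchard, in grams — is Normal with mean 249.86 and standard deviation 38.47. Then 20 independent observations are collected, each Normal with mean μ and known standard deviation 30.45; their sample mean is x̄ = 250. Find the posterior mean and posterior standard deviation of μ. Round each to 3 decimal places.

Posterior mean ≈ 249.996; posterior SD ≈ 6.705

With known σ, the Normal prior is conjugate. Weight on the data is w = (n/σ²)/(n/σ² + 1/τ₀²) = 0.0215703/(0.0215703+0.00067570) = 0.96963.
Posterior mean = w·x̄ + (1−w)·μ₀ = 0.96963·250 + 0.030374·249.86 = 249.996. Posterior variance = 1/(0.0215703+0.00067570) = 44.9520, so SD = 6.705.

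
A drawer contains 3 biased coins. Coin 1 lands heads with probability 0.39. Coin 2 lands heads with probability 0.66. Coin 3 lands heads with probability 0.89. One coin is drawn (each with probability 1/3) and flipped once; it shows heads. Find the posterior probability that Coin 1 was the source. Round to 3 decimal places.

Tabulate prior·likelihood by source: [1] prior 0.333333, lik 0.39, product 0.1300; [2] prior 0.333333, lik 0.66, product 0.2200; [3] prior 0.333333, lik 0.89, product 0.2967.
Normalizing constant = 0.64667; the posterior for Coin 1 is its product over the sum, 0.1300/0.64667 = 0.201.

Posterior probability ≈ 0.201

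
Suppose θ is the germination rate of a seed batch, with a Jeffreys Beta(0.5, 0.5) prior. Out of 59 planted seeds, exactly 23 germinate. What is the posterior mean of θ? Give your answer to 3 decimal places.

The binomial likelihood is conjugate to the Beta prior: with 23 successes and 36 failures, the posterior is Beta(0.5+23, 0.5+36) = Beta(23.5, 36.5).
E[θ | data] = 23.5/(23.5+36.5) = 0.392.

Posterior mean ≈ 0.392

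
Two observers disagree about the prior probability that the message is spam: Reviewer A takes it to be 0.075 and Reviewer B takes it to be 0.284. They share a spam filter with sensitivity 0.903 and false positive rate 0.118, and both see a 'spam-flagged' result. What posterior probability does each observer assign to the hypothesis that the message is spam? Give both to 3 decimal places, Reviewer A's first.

Reviewer A: 0.383; Reviewer B: 0.752

P('+'|H) = 0.903, P('+'|¬H) = 0.118.
Reviewer A: numerator 0.903·0.075 = 0.067725; evidence = 0.067725+0.118·0.925 = 0.17688; posterior = 0.383.
Reviewer B: numerator 0.903·0.284 = 0.25645; evidence = 0.25645+0.118·0.716 = 0.34094; posterior = 0.752.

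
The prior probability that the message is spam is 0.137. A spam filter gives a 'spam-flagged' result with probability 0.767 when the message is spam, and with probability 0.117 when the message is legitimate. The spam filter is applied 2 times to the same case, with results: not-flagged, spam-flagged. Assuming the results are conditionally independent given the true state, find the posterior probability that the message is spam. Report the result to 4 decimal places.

Let H be the event that the message is spam; start with P(H) = 0.137. P('spam-flagged'|H) = 0.767, P('spam-flagged'|¬H) = 0.117.
Update on result 1 ('not-flagged'): P(H) ← 0.233·0.1370 / (0.233·0.1370 + 0.883·0.8630) = 0.031921/0.79395 = 0.0402.
Update on result 2 ('spam-flagged'): P(H) ← 0.767·0.0402 / (0.767·0.0402 + 0.117·0.9598) = 0.030837/0.14313 = 0.2154.

Posterior P(H) ≈ 0.2154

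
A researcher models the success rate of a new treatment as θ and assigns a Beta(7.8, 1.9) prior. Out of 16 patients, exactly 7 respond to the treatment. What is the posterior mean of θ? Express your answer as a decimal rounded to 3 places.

Posterior mean ≈ 0.576

The binomial likelihood is conjugate to the Beta prior: with 7 successes and 9 failures, the posterior is Beta(7.8+7, 1.9+9) = Beta(14.8, 10.9).
E[θ | data] = 14.8/(14.8+10.9) = 0.576.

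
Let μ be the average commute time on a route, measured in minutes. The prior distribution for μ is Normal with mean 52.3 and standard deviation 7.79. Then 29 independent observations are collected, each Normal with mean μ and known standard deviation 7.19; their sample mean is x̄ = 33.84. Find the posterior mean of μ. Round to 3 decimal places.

Posterior mean ≈ 34.367

Prior precision 1/τ₀² = 1/7.79² = 0.0164788; data precision n/σ² = 29/7.19² = 0.560971.
Posterior precision = 0.0164788 + 0.560971 = 0.577450.
Posterior mean = (0.0164788·52.3 + 0.560971·33.84) / 0.577450 = 34.367.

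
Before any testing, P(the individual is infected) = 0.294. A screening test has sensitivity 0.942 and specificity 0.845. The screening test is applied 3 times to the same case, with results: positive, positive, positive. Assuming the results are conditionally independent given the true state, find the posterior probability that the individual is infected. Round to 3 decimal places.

Posterior P(H) ≈ 0.989

Let H be the event that the individual is infected; start with P(H) = 0.294. P('positive'|H) = 0.942, P('positive'|¬H) = 0.155.
Update on result 1 ('positive'): P(H) ← 0.942·0.2940 / (0.942·0.2940 + 0.155·0.7060) = 0.27695/0.38638 = 0.7168.
Update on result 2 ('positive'): P(H) ← 0.942·0.7168 / (0.942·0.7168 + 0.155·0.2832) = 0.67521/0.71911 = 0.9390.
Update on result 3 ('positive'): P(H) ← 0.942·0.9390 / (0.942·0.9390 + 0.155·0.0610) = 0.88449/0.89396 = 0.9894.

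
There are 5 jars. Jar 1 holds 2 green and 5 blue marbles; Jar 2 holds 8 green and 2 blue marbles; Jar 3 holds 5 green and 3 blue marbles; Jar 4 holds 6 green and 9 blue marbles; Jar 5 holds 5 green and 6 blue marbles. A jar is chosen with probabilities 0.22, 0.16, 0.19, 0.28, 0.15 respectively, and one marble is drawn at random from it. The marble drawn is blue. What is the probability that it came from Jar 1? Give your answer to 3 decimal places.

Posterior probability ≈ 0.308

Tabulate prior·likelihood by source: [1] prior 0.22, lik 0.7143, product 0.1571; [2] prior 0.16, lik 0.2, product 0.03200; [3] prior 0.19, lik 0.375, product 0.07125; [4] prior 0.28, lik 0.6, product 0.1680; [5] prior 0.15, lik 0.5455, product 0.08182.
Normalizing constant = 0.51021; the posterior for Jar 1 is its product over the sum, 0.1571/0.51021 = 0.308.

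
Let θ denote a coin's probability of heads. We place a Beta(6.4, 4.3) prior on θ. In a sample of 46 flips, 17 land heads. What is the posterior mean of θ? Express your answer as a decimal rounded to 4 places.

Posterior mean ≈ 0.4127

The binomial likelihood is conjugate to the Beta prior: with 17 successes and 29 failures, the posterior is Beta(6.4+17, 4.3+29) = Beta(23.4, 33.3).
E[θ | data] = 23.4/(23.4+33.3) = 0.4127.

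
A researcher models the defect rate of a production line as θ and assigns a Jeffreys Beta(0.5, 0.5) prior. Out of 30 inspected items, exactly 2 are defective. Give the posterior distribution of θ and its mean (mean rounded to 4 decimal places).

Posterior: Beta(2.5, 28.5); mean ≈ 0.0806

Observing 2 successes and 28 failures updates Beta(0.5, 0.5) by adding the success and failure counts to the two shape parameters: α = 0.5+2 = 2.5, β = 0.5+28 = 28.5.
E[θ | data] = 2.5/(2.5+28.5) = 0.0806.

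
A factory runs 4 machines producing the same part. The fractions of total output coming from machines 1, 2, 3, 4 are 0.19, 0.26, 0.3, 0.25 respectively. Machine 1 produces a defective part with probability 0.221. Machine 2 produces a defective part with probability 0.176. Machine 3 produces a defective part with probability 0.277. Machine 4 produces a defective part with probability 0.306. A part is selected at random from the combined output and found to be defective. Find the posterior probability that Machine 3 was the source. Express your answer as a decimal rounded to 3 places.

Tabulate prior·likelihood by source: [1] prior 0.19, lik 0.221, product 0.04199; [2] prior 0.26, lik 0.176, product 0.04576; [3] prior 0.3, lik 0.277, product 0.08310; [4] prior 0.25, lik 0.306, product 0.07650.
Normalizing constant = 0.24735; the posterior for Machine 3 is its product over the sum, 0.08310/0.24735 = 0.336.

Posterior probability ≈ 0.336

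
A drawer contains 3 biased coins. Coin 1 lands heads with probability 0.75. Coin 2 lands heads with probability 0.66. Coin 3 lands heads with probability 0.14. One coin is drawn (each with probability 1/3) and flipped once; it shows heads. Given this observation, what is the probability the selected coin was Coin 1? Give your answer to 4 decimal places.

Posterior probability ≈ 0.4839

Tabulate prior·likelihood by source: [1] prior 0.333333, lik 0.75, product 0.2500; [2] prior 0.333333, lik 0.66, product 0.2200; [3] prior 0.333333, lik 0.14, product 0.04667.
Normalizing constant = 0.51667; the posterior for Coin 1 is its product over the sum, 0.2500/0.51667 = 0.4839.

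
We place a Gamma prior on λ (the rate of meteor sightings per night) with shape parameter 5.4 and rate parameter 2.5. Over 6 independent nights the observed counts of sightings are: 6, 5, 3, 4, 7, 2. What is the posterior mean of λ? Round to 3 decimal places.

Total count ∑xᵢ = 27 over n = 6 nights.
Gamma is conjugate to the Poisson likelihood: posterior is Gamma(shape = 5.4+27 = 32.4, rate = 2.5+6 = 8.5).
E[λ | data] = 32.4/8.5 = 3.812.

Posterior mean ≈ 3.812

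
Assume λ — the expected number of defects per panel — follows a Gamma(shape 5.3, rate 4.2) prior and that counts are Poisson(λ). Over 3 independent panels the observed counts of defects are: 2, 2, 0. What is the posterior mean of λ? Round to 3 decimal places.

Total count ∑xᵢ = 4 over n = 3 panels.
Gamma is conjugate to the Poisson likelihood: posterior is Gamma(shape = 5.3+4 = 9.3, rate = 4.2+3 = 7.2).
Posterior mean = shape/rate = 9.3/7.2 = 1.292.

Posterior mean ≈ 1.292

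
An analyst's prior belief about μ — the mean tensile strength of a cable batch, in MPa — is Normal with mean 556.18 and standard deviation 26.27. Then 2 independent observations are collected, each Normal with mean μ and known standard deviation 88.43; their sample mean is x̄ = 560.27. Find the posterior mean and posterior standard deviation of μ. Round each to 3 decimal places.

With known σ, the Normal prior is conjugate. Weight on the data is w = (n/σ²)/(n/σ² + 1/τ₀²) = 0.00025576/(0.00025576+0.00144904) = 0.15002.
Posterior mean = w·x̄ + (1−w)·μ₀ = 0.15002·560.27 + 0.84998·556.18 = 556.794. Posterior variance = 1/(0.00025576+0.00144904) = 586.580, so SD = 24.219.

Posterior mean ≈ 556.794; posterior SD ≈ 24.219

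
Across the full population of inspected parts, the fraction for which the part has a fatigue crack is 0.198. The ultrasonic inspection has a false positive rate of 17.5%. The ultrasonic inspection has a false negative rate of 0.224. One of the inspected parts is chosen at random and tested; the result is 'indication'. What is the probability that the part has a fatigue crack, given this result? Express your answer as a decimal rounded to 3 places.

Write H for 'the part has a fatigue crack'. Prior odds H:¬H = 0.198/0.802 = 0.24688. For the 'indication' outcome, the likelihood ratio is 0.776/0.175 = 4.4343.
Posterior odds = 0.24688 × 4.4343 = 1.0947, so P(H|E) = 1.0947/(1+1.0947) = 0.523.

P(H | E) ≈ 0.523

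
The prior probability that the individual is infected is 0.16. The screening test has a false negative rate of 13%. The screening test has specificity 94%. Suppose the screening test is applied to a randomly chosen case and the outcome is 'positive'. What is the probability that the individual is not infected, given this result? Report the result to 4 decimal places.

P(¬H | E) ≈ 0.2658

Write H for 'the individual is infected'. Prior odds H:¬H = 0.16/0.84 = 0.19048. For the 'positive' outcome, the likelihood ratio is 0.87/0.06 = 14.500.
Posterior odds = 0.19048 × 14.500 = 2.7619, so P(H|E) = 2.7619/(1+2.7619) = 0.7342. Then P(¬H|E) = 1 − 0.7342 = 0.2658.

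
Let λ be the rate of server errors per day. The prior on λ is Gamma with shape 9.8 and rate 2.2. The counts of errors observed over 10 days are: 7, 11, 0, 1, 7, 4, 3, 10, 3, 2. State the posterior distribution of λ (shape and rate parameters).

Total count ∑xᵢ = 48 over n = 10 days.
Gamma is conjugate to the Poisson likelihood: posterior is Gamma(shape = 9.8+48 = 57.8, rate = 2.2+10 = 12.2).

Posterior: Gamma(shape=57.8, rate=12.2)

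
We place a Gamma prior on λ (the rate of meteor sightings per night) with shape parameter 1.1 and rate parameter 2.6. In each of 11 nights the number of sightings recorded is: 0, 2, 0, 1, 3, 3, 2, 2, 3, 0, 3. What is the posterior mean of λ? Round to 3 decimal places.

Posterior mean ≈ 1.478

Total count ∑xᵢ = 19 over n = 11 nights.
Gamma is conjugate to the Poisson likelihood: posterior is Gamma(shape = 1.1+19 = 20.1, rate = 2.6+11 = 13.6).
Posterior mean = shape/rate = 20.1/13.6 = 1.478.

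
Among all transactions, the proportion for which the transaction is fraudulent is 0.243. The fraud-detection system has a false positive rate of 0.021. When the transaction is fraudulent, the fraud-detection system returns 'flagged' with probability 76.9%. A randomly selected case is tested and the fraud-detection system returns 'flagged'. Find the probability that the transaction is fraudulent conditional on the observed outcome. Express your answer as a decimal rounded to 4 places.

P(H | E) ≈ 0.9216

Let H be the event that the transaction is fraudulent. P(H) = 0.243, so P(¬H) = 0.757. With E the 'flagged' result, P(E|H) = 0.769 and P(E|¬H) = 0.021.
P(E) = 0.769·0.243 + 0.021·0.757 = 0.18687 + 0.015897 = 0.20276.
By Bayes' theorem, P(H|E) = 0.18687 / 0.20276 = 0.9216.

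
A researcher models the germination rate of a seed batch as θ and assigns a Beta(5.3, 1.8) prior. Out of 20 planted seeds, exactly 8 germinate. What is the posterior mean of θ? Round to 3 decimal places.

Posterior mean ≈ 0.491

The binomial likelihood is conjugate to the Beta prior: with 8 successes and 12 failures, the posterior is Beta(5.3+8, 1.8+12) = Beta(13.3, 13.8).
Posterior mean = α/(α+β) = 13.3/27.1 = 0.491.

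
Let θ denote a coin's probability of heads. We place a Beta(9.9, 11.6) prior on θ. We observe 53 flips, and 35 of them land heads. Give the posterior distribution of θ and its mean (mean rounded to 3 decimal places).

Posterior: Beta(44.9, 29.6); mean ≈ 0.603

Observing 35 successes and 18 failures updates Beta(9.9, 11.6) by adding the success and failure counts to the two shape parameters: α = 9.9+35 = 44.9, β = 11.6+18 = 29.6.
E[θ | data] = 44.9/(44.9+29.6) = 0.603.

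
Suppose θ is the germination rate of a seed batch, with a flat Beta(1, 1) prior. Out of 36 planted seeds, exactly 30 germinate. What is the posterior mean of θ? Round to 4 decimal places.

Observing 30 successes and 6 failures updates Beta(1, 1) by adding the success and failure counts to the two shape parameters: α = 1+30 = 31, β = 1+6 = 7.
E[θ | data] = 31/(31+7) = 0.8158.

Posterior mean ≈ 0.8158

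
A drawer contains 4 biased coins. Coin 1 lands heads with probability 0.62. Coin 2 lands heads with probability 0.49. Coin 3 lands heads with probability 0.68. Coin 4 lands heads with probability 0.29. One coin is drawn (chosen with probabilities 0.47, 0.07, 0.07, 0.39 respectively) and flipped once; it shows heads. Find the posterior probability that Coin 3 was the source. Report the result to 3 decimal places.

Tabulate prior·likelihood by source: [1] prior 0.47, lik 0.62, product 0.2914; [2] prior 0.07, lik 0.49, product 0.03430; [3] prior 0.07, lik 0.68, product 0.04760; [4] prior 0.39, lik 0.29, product 0.1131.
Normalizing constant = 0.48640; the posterior for Coin 3 is its product over the sum, 0.04760/0.48640 = 0.098.

Posterior probability ≈ 0.098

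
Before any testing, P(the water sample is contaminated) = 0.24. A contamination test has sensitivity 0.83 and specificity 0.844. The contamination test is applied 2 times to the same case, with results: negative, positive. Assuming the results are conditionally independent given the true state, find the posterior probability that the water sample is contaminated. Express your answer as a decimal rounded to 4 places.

Let H be the event that the water sample is contaminated; start with P(H) = 0.24. P('positive'|H) = 0.83, P('positive'|¬H) = 0.156.
Update on result 1 ('negative'): P(H) ← 0.17·0.2400 / (0.17·0.2400 + 0.844·0.7600) = 0.040800/0.68224 = 0.0598.
Update on result 2 ('positive'): P(H) ← 0.83·0.0598 / (0.83·0.0598 + 0.156·0.9402) = 0.049636/0.19631 = 0.2529.

Posterior P(H) ≈ 0.2529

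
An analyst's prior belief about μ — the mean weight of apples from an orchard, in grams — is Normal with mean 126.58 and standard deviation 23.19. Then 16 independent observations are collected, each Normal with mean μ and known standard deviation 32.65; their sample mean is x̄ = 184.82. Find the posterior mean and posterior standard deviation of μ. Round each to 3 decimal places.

Prior precision 1/τ₀² = 1/23.19² = 0.00185951; data precision n/σ² = 16/32.65² = 0.0150091.
Posterior precision = 0.00185951 + 0.0150091 = 0.0168686, giving posterior SD = 1/√0.0168686 = 7.699.
Posterior mean = (0.00185951·126.58 + 0.0150091·184.82) / 0.0168686 = 178.400.

Posterior mean ≈ 178.400; posterior SD ≈ 7.699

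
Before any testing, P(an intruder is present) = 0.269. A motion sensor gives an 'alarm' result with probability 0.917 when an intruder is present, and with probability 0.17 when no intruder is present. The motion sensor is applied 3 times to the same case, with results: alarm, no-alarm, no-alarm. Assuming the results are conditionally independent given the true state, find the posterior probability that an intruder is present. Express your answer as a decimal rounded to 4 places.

Let H be the event that an intruder is present; start with P(H) = 0.269. P('alarm'|H) = 0.917, P('alarm'|¬H) = 0.17.
Update on result 1 ('alarm'): P(H) ← 0.917·0.2690 / (0.917·0.2690 + 0.17·0.7310) = 0.24667/0.37094 = 0.6650.
Update on result 2 ('no-alarm'): P(H) ← 0.083·0.6650 / (0.083·0.6650 + 0.83·0.3350) = 0.055194/0.33325 = 0.1656.
Update on result 3 ('no-alarm'): P(H) ← 0.083·0.1656 / (0.083·0.1656 + 0.83·0.8344) = 0.013747/0.70628 = 0.0195.

Posterior P(H) ≈ 0.0195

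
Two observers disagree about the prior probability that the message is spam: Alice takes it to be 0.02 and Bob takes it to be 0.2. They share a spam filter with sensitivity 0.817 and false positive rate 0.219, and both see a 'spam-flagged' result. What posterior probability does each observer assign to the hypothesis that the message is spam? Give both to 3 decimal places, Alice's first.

Alice: 0.071; Bob: 0.483

The likelihood ratio for a 'spam-flagged' result is 0.817/0.219 = 3.7306.
Alice: prior odds 0.02/0.98 = 0.020408; posterior odds 0.076135; posterior probability 0.071.
Bob: prior odds 0.2/0.8 = 0.25000; posterior odds 0.93265; posterior probability 0.483.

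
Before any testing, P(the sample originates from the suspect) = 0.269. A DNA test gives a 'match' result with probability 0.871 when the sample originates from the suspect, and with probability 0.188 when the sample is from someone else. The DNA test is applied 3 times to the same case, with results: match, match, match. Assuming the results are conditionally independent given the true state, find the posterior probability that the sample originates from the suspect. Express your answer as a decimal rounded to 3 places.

Let H be the event that the sample originates from the suspect; start with P(H) = 0.269. P('match'|H) = 0.871, P('match'|¬H) = 0.188.
Update on result 1 ('match'): P(H) ← 0.871·0.2690 / (0.871·0.2690 + 0.188·0.7310) = 0.23430/0.37173 = 0.6303.
Update on result 2 ('match'): P(H) ← 0.871·0.6303 / (0.871·0.6303 + 0.188·0.3697) = 0.54899/0.61849 = 0.8876.
Update on result 3 ('match'): P(H) ← 0.871·0.8876 / (0.871·0.8876 + 0.188·0.1124) = 0.77312/0.79425 = 0.9734.

Posterior P(H) ≈ 0.973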